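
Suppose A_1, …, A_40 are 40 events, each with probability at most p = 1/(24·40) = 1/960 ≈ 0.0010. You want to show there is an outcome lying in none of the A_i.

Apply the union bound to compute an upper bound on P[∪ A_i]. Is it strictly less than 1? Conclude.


Union bound: P[∪_{i=1}^{40} A_i] ≤ Σ_i P[A_i] ≤ 40·p = 40·(1/960) = 1/24.
Numerically: 1/24 ≈ 0.0417.
Is 1/24 < 1? YES.
Since P[∪ A_i] ≤ 1/24 < 1, the complement has P[∩ A_i^c] ≥ 1 − 1/24 = 23/24 > 0, so some outcome avoids every A_i.

40·p = 1/24 ≈ 0.0417; existence CERTIFIED by the union bound.


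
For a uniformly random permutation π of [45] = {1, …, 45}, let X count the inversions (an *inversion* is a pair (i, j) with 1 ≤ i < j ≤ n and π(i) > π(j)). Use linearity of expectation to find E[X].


Write X = Σ X_I over the C(45, 2) = 990 pairs i < j, with X_I the indicator of one inversion.
There are 990 indicators.
For each fixed pair i < j, the values π(i) and π(j) are two distinct elements of {1, …, 45} in uniformly random order; by symmetry P[π(i) > π(j)] = 1/2.
By linearity: E[X] = 990 · (1/2) = C(45, 2) · (1/2) = 990/2 = 495 ≈ 495.000.

E[X] = 495 = 495.000.


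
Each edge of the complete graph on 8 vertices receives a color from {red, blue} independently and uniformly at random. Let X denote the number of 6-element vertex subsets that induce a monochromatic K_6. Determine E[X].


Let X = Σ_S X_S over the C(8, 6) = 28 subsets S of size 6, where X_S = 1 if the K_6 on S is monochromatic.
For a fixed S, the K_6 on S has C(6, 2) = 15 edges. P[all 15 edges red] = (1/2)^15, and likewise for blue, so P[monochromatic] = 2·(1/2)^15 = 2^{1 − 15} = 1/16384.
By linearity of expectation: E[X] = C(8, 6) · 2^{1 − 15} = 28 · 1/16384 = 7/4096.
Numerically: E[X] ≈ 0.002.

E[X] = C(8,6)·2^(1−C(6,2)) = 7/4096 ≈ 0.002.


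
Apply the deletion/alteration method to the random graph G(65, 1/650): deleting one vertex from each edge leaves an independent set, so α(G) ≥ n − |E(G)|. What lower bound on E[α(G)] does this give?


E[|E(G)|] = C(65, 2)·p = 2080 · (1/650) = 16/5.
E[α(G)] ≥ n − E[|E(G)|] = 65 − 16/5 = 309/5.
Numerically: ≈ 61.800000.
(This is only a lower bound; the true E[α(G)] may be larger.)

E[α(G)] ≥ 309/5 ≈ 61.800000.


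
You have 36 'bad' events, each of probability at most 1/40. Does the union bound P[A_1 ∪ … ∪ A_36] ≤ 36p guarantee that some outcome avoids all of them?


Union bound: P[∪_{i=1}^{36} A_i] ≤ Σ_i P[A_i] ≤ 36·p = 36·(1/40) = 9/10.
Numerically: 9/10 ≈ 0.9000000.
Is 9/10 < 1? YES.
Since P[∪ A_i] ≤ 9/10 < 1, the complement has P[∩ A_i^c] ≥ 1 − 9/10 = 1/10 > 0, so some outcome avoids every A_i.

36·p = 9/10 ≈ 0.9000000; existence CERTIFIED by the union bound.


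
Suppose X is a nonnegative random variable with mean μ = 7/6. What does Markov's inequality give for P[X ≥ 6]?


μ = E[X] = 7/6, a = 6.
Markov: P[X ≥ 6] ≤ μ/a = (7/6)/6 = 7/36.
Numerically: ≈ 0.19444.
(Since a = 6 > μ = 1.16667, the bound 7/36 is < 1 and informative.)

P[X ≥ 6] ≤ 7/36 ≈ 0.19444.


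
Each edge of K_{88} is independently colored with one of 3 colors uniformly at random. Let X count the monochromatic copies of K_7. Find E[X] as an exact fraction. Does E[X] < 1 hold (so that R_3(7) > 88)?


E[X] = C(88, 7) · 3^{1 − 21} = 6348337336 · 3^{−20} = 6348337336/3486784401.
As a reduced fraction: E[X] = 6348337336/3486784401 ≈ 1.82069.
Is E[X] < 1? NO.
Since E[X] ≥ 1, the first-moment bound is inconclusive at n = 88; it does NOT by itself certify R_3(7) > 88.

E[X] = 6348337336/3486784401 ≈ 1.82069; E[X] ≥ 1; first-moment method inconclusive here.


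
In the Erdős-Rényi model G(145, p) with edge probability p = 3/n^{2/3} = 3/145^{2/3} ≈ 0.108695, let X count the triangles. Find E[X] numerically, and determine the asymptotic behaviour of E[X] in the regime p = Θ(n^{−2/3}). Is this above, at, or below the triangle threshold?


Number of potential triangles: C(145, 3) = 497640.
Each occurs with probability p³ ≈ (0.108695)³ ≈ 1.28418549e-03.
By linearity: E[X] = C(145, 3)·p³ ≈ 497640 · 1.28418549e-03 ≈ 639.062069.
Since α = 2/3 < 1, p = c/n^{2/3} ≫ 1/n is above the triangle threshold p ~ 1/n. Asymptotically E[X] ~ (c³/6)·n^{3(1−α)} = (3³/6)·n^{1} → ∞; triangles are abundant w.h.p.

E[X] ≈ 639.062069; in regime p = Θ(1/n^{2/3}) E[X] diverges (above the triangle threshold p ~ 1/n).


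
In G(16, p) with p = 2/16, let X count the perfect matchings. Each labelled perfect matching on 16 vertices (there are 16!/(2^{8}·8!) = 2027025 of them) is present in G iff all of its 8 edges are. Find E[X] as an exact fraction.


K_16 has 16!/(2^{8}·8!) = 2027025 labelled perfect matchings.
For each such perfect matching H, let X_H = 1 if all 8 edges of H are present in G. Then P[X_H = 1] = p^{8} = (1/8)^{8} = 1/16777216.
Summing the indicators: E[X] = Σ_H E[X_H] = 2027025 · p^{8} = 2027025 · 1/16777216 = 2027025/16777216.
Numerically: E[X] ≈ 0.1208.

E[X] = 2027025 · (1/8)^{8} = 2027025/16777216 ≈ 0.1208.


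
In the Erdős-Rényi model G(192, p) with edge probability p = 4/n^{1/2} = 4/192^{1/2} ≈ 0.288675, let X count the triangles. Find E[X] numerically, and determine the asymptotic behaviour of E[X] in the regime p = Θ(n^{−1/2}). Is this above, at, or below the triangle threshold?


Number of potential triangles: C(192, 3) = 1161280.
Each occurs with probability p³ ≈ (0.288675)³ ≈ 2.40562612e-02.
By linearity: E[X] = C(192, 3)·p³ ≈ 1161280 · 2.40562612e-02 ≈ 27936.055025.
Since α = 1/2 < 1, p = c/n^{1/2} ≫ 1/n is above the triangle threshold p ~ 1/n. Asymptotically E[X] ~ (c³/6)·n^{3(1−α)} = (4³/6)·n^{1.5} → ∞; triangles are abundant w.h.p.

E[X] ≈ 27936.055025; in regime p = Θ(1/n^{1/2}) E[X] diverges (above the triangle threshold p ~ 1/n).


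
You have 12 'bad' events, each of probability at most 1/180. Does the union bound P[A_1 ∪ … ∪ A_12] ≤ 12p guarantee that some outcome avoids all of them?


Union bound: P[∪_{i=1}^{12} A_i] ≤ Σ_i P[A_i] ≤ 12·p = 12·(1/180) = 1/15.
Numerically: 1/15 ≈ 0.0666667.
Is 1/15 < 1? YES.
Since P[∪ A_i] ≤ 1/15 < 1, the complement has P[∩ A_i^c] ≥ 1 − 1/15 = 14/15 > 0, so some outcome avoids every A_i.

12·p = 1/15 ≈ 0.0666667; existence CERTIFIED by the union bound.


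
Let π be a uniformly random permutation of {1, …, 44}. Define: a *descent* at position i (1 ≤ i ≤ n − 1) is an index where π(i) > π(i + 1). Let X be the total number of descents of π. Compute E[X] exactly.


Write X = Σ X_I over i = 1, …, 43, with X_I the indicator of one descent.
There are 43 indicators.
For each fixed i, the pair (π(i), π(i+1)) is a uniformly random ordered pair of distinct values from {1, …, 44}; by symmetry P[π(i) > π(i+1)] = 1/2.
By linearity: E[X] = 43 · (1/2) = (44 − 1) · (1/2) = 43/2 ≈ 21.50000.

E[X] = 43/2 = 21.50000.


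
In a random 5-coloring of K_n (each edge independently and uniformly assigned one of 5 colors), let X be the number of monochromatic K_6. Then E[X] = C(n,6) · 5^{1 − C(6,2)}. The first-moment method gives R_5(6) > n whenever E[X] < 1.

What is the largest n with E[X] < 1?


We need C(n, 6) · 5^{1 − 15} < 1, i.e. C(n, 6) < 5^{15 − 1} = 6103515625.
Check values of n near the boundary:
  n = 125: C(125, 6) = 4690625500; 4690625500 < 6103515625? YES
  n = 126: C(126, 6) = 4925156775; 4925156775 < 6103515625? YES
  n = 127: C(127, 6) = 5169379425; 5169379425 < 6103515625? YES
  n = 128: C(128, 6) = 5423611200; 5423611200 < 6103515625? YES
  n = 129: C(129, 6) = 5688177600; 5688177600 < 6103515625? YES
  n = 130: C(130, 6) = 5963412000; 5963412000 < 6103515625? YES
  n = 131: C(131, 6) = 6249655776; 6249655776 < 6103515625? NO
The largest n with C(n, 6) < 6103515625 is n = 130 (where E[X] = 47707296/48828125 ≈ 0.977). Hence R_5(6) > 130, i.e. R_5(6) ≥ 131.

Largest n = 130; hence R_5(6) > 130.


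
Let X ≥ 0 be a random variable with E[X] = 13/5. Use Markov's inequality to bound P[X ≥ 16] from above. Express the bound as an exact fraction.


μ = E[X] = 13/5, a = 16.
Markov: P[X ≥ 16] ≤ μ/a = (13/5)/16 = 13/80.
Numerically: ≈ 0.1625.
(Since a = 16 > μ = 2.6000, the bound 13/80 is < 1 and informative.)

P[X ≥ 16] ≤ 13/80 ≈ 0.1625.


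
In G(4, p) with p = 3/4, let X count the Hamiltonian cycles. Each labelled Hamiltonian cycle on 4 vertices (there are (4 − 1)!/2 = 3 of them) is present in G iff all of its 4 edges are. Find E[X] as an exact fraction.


K_4 has (4 − 1)!/2 = 3 labelled Hamiltonian cycles.
For each such Hamiltonian cycle H, let X_H = 1 if all 4 edges of H are present in G. Then P[X_H = 1] = p^{4} = (3/4)^{4} = 81/256.
Summing the indicators: E[X] = Σ_H E[X_H] = 3 · p^{4} = 3 · 81/256 = 243/256.
Numerically: E[X] ≈ 0.949219.

E[X] = 3 · (3/4)^{4} = 243/256 ≈ 0.949219.


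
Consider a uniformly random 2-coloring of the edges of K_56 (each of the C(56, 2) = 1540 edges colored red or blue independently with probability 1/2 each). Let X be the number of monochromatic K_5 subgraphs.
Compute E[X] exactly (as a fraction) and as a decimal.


Let X = Σ_S X_S over the C(56, 5) = 3819816 subsets S of size 5, where X_S = 1 if the K_5 on S is monochromatic.
For a fixed S, the K_5 on S has C(5, 2) = 10 edges. P[all 10 edges red] = (1/2)^10, and likewise for blue, so P[monochromatic] = 2·(1/2)^10 = 2^{1 − 10} = 1/512.
By linearity of expectation: E[X] = C(56, 5) · 2^{1 − 10} = 3819816 · 1/512 = 477477/64.
Numerically: E[X] ≈ 7460.5781.

E[X] = C(56,5)·2^(1−C(5,2)) = 477477/64 ≈ 7460.5781.


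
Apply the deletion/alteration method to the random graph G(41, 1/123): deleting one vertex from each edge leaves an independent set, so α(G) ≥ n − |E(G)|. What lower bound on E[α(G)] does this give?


E[|E(G)|] = C(41, 2)·p = 820 · (1/123) = 20/3.
E[α(G)] ≥ n − E[|E(G)|] = 41 − 20/3 = 103/3.
Numerically: ≈ 34.333333.
(This is only a lower bound; the true E[α(G)] may be larger.)

E[α(G)] ≥ 103/3 ≈ 34.333333.


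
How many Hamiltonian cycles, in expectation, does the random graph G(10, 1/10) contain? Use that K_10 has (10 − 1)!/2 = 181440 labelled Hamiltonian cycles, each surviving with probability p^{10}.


K_10 has (10 − 1)!/2 = 181440 labelled Hamiltonian cycles.
For each such Hamiltonian cycle H, let X_H = 1 if all 10 edges of H are present in G. Then P[X_H = 1] = p^{10} = (1/10)^{10} = 1/10000000000.
By linearity: E[X] = Σ_H E[X_H] = 181440 · p^{10} = 181440 · 1/10000000000 = 567/31250000.
Numerically: E[X] ≈ 1.8144e-05.

E[X] = 181440 · (1/10)^{10} = 567/31250000 ≈ 1.8144e-05.


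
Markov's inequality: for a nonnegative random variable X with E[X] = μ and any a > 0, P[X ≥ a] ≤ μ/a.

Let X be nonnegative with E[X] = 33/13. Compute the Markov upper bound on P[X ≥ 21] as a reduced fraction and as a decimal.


μ = E[X] = 33/13, a = 21.
Markov: P[X ≥ 21] ≤ μ/a = (33/13)/21 = 11/91.
Numerically: ≈ 0.12088.
(Since a = 21 > μ = 2.53846, the bound 11/91 is < 1 and informative.)

P[X ≥ 21] ≤ 11/91 ≈ 0.12088.


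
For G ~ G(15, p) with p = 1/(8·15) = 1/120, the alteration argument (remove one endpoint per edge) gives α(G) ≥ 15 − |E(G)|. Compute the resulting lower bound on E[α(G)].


E[|E(G)|] = C(15, 2)·p = 105 · (1/120) = 7/8.
E[α(G)] ≥ n − E[|E(G)|] = 15 − 7/8 = 113/8.
Numerically: ≈ 14.125.
(This is only a lower bound; the true E[α(G)] may be larger.)

E[α(G)] ≥ 113/8 ≈ 14.125.


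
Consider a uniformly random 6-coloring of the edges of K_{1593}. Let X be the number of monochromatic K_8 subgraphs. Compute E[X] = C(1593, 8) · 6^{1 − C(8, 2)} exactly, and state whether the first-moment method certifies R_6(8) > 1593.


E[X] = C(1593, 8) · 6^{1 − 28} = 1010555394551193970323 · 6^{−27} = 1010555394551193970323/1023490369077469249536.
As a reduced fraction: E[X] = 37427977575970147049/37907050706572935168 ≈ 0.9873619.
Is E[X] < 1? YES.
Since E[X] < 1, there exists a 6-coloring of K_{1593} with no monochromatic K_8; hence R_6(8) > 1593.

E[X] = 37427977575970147049/37907050706572935168 ≈ 0.9873619; E[X] < 1, so R_6(8) > 1593.


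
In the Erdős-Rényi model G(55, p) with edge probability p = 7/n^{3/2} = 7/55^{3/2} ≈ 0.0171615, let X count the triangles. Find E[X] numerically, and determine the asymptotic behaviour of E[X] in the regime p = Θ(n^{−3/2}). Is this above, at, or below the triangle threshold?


Number of potential triangles: C(55, 3) = 26235.
Each occurs with probability p³ ≈ (0.0171615)³ ≈ 5.05431165e-06.
By linearity: E[X] = C(55, 3)·p³ ≈ 26235 · 5.05431165e-06 ≈ 0.132600.
Since α = 3/2 > 1, p = c/n^{3/2} = o(1/n) is below the triangle threshold p ~ 1/n. Asymptotically E[X] ~ (c³/6)·n^{3(1−α)} = (7³/6)·n^{-1.5} → 0, so by Markov's inequality G has no triangles w.h.p.

E[X] ≈ 0.132600; in regime p = Θ(1/n^{3/2}) E[X] tends to 0 (below the triangle threshold p ~ 1/n).


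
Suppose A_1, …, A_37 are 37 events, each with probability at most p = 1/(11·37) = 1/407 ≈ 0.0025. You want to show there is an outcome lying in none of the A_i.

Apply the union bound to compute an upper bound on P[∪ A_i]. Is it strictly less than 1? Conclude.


Union bound: P[∪_{i=1}^{37} A_i] ≤ Σ_i P[A_i] ≤ 37·p = 37·(1/407) = 1/11.
Numerically: 1/11 ≈ 0.0909.
Is 1/11 < 1? YES.
Since P[∪ A_i] ≤ 1/11 < 1, the complement has P[∩ A_i^c] ≥ 1 − 1/11 = 10/11 > 0, so some outcome avoids every A_i.

37·p = 1/11 ≈ 0.0909; existence CERTIFIED by the union bound.


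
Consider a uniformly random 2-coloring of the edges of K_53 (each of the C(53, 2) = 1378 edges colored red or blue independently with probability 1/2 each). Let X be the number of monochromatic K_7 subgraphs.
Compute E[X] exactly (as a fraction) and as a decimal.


Let X = Σ_S X_S over the C(53, 7) = 154143080 subsets S of size 7, where X_S = 1 if the K_7 on S is monochromatic.
For a fixed S, the K_7 on S has C(7, 2) = 21 edges. P[all 21 edges red] = (1/2)^21, and likewise for blue, so P[monochromatic] = 2·(1/2)^21 = 2^{1 − 21} = 1/1048576.
By linearity: E[X] = C(53, 7) · 2^{1 − 21} = 154143080 · 1/1048576 = 19267885/131072.
Numerically: E[X] ≈ 147.002.

E[X] = C(53,7)·2^(1−C(7,2)) = 19267885/131072 ≈ 147.002.


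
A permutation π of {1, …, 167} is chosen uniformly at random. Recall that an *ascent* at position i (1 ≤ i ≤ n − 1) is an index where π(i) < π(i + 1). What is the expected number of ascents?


Write X = Σ X_I over i = 1, …, 166, with X_I the indicator of one ascent.
There are 166 indicators.
For each fixed i, the pair (π(i), π(i+1)) is a uniformly random ordered pair of distinct values from {1, …, 167}; by symmetry P[π(i) < π(i+1)] = 1/2.
By linearity: E[X] = 166 · (1/2) = (167 − 1) · (1/2) = 83 ≈ 83.0000.

E[X] = 83 = 83.0000.


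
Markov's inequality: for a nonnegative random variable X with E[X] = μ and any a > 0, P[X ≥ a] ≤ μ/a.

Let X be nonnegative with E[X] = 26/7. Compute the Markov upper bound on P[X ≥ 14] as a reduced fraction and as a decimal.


μ = E[X] = 26/7, a = 14.
Markov: P[X ≥ 14] ≤ μ/a = (26/7)/14 = 13/49.
Numerically: ≈ 0.26531.
(Since a = 14 > μ = 3.71429, the bound 13/49 is < 1 and informative.)

P[X ≥ 14] ≤ 13/49 ≈ 0.26531.


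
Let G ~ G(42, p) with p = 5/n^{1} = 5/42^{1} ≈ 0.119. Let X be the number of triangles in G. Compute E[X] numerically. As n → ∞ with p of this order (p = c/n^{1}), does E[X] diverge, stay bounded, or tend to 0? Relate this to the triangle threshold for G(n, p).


Number of potential triangles: C(42, 3) = 11480.
Each occurs with probability p³ ≈ (0.119)³ ≈ 1.68718e-03.
By linearity: E[X] = C(42, 3)·p³ ≈ 11480 · 1.68718e-03 ≈ 19.369.
Here α = 1, so p = 5/n is exactly at the triangle threshold p ~ 1/n. Asymptotically E[X] → c³/6 = 5³/6 = 125/6 ≈ 20.833, a bounded constant. In this regime the triangle count is asymptotically Poisson(c³/6).

E[X] ≈ 19.369; in regime p = Θ(1/n^{1}) E[X] stays bounded (at the triangle threshold p ~ 1/n).


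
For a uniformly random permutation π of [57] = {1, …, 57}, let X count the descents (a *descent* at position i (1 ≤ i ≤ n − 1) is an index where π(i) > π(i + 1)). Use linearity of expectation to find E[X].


Write X = Σ X_I over i = 1, …, 56, with X_I the indicator of one descent.
There are 56 indicators.
For each fixed i, the pair (π(i), π(i+1)) is a uniformly random ordered pair of distinct values from {1, …, 57}; by symmetry P[π(i) > π(i+1)] = 1/2.
By linearity: E[X] = 56 · (1/2) = (57 − 1) · (1/2) = 28 ≈ 28.000.

E[X] = 28 = 28.000.


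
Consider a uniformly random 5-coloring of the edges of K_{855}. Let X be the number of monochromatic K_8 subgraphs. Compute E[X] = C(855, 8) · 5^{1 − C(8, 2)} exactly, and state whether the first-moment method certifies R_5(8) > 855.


E[X] = C(855, 8) · 5^{1 − 28} = 6854000254398702450 · 5^{−27} = 6854000254398702450/7450580596923828125.
As a reduced fraction: E[X] = 274160010175948098/298023223876953125 ≈ 0.91993.
Is E[X] < 1? YES.
Since E[X] < 1, there exists a 5-coloring of K_{855} with no monochromatic K_8; hence R_5(8) > 855.

E[X] = 274160010175948098/298023223876953125 ≈ 0.91993; E[X] < 1, so R_5(8) > 855.


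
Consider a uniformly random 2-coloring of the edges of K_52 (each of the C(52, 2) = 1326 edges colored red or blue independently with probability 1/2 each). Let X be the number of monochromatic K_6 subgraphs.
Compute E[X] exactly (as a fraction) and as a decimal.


Let X = Σ_S X_S over the C(52, 6) = 20358520 subsets S of size 6, where X_S = 1 if the K_6 on S is monochromatic.
For a fixed S, the K_6 on S has C(6, 2) = 15 edges. P[all 15 edges red] = (1/2)^15, and likewise for blue, so P[monochromatic] = 2·(1/2)^15 = 2^{1 − 15} = 1/16384.
By linearity of expectation: E[X] = C(52, 6) · 2^{1 − 15} = 20358520 · 1/16384 = 2544815/2048.
Numerically: E[X] ≈ 1242.585449.

E[X] = C(52,6)·2^(1−C(6,2)) = 2544815/2048 ≈ 1242.585449.


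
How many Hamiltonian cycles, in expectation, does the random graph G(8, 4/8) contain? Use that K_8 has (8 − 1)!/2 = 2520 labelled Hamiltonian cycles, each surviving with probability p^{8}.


K_8 has (8 − 1)!/2 = 2520 labelled Hamiltonian cycles.
For each such Hamiltonian cycle H, let X_H = 1 if all 8 edges of H are present in G. Then P[X_H = 1] = p^{8} = (1/2)^{8} = 1/256.
By linearity: E[X] = Σ_H E[X_H] = 2520 · p^{8} = 2520 · 1/256 = 315/32.
Numerically: E[X] ≈ 9.8438.

E[X] = 2520 · (1/2)^{8} = 315/32 ≈ 9.8438.


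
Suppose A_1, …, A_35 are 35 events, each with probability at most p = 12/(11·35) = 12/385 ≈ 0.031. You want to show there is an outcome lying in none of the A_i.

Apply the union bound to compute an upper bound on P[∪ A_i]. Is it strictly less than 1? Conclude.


Union bound: P[∪_{i=1}^{35} A_i] ≤ Σ_i P[A_i] ≤ 35·p = 35·(12/385) = 12/11.
Numerically: 12/11 ≈ 1.091.
Is 12/11 < 1? NO.
Since the bound 12/11 is ≥ 1, the union bound is uninformative here; it does NOT by itself certify existence.

35·p = 12/11 ≈ 1.091; existence NOT certified by the union bound.


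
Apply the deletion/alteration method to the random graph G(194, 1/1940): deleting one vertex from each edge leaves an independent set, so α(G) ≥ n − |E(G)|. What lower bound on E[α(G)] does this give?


E[|E(G)|] = C(194, 2)·p = 18721 · (1/1940) = 193/20.
E[α(G)] ≥ n − E[|E(G)|] = 194 − 193/20 = 3687/20.
Numerically: ≈ 184.350000.
(This is only a lower bound; the true E[α(G)] may be larger.)

E[α(G)] ≥ 3687/20 ≈ 184.350000.


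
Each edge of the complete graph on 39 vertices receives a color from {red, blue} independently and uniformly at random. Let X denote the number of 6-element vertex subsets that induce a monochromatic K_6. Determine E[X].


Let X = Σ_S X_S over the C(39, 6) = 3262623 subsets S of size 6, where X_S = 1 if the K_6 on S is monochromatic.
For a fixed S, the K_6 on S has C(6, 2) = 15 edges. P[all 15 edges red] = (1/2)^15, and likewise for blue, so P[monochromatic] = 2·(1/2)^15 = 2^{1 − 15} = 1/16384.
Summing: E[X] = C(39, 6) · 2^{1 − 15} = 3262623 · 1/16384 = 3262623/16384.
Numerically: E[X] ≈ 199.13470.

E[X] = C(39,6)·2^(1−C(6,2)) = 3262623/16384 ≈ 199.13470.


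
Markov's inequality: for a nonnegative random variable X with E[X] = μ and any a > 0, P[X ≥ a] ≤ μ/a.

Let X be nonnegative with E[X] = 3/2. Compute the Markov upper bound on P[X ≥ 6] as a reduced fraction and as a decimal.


μ = E[X] = 3/2, a = 6.
Markov: P[X ≥ 6] ≤ μ/a = (3/2)/6 = 1/4.
Numerically: ≈ 0.2500.
(Since a = 6 > μ = 1.5000, the bound 1/4 is < 1 and informative.)

P[X ≥ 6] ≤ 1/4 ≈ 0.2500.


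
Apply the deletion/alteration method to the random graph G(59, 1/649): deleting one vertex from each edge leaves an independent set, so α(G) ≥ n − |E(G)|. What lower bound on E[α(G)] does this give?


E[|E(G)|] = C(59, 2)·p = 1711 · (1/649) = 29/11.
E[α(G)] ≥ n − E[|E(G)|] = 59 − 29/11 = 620/11.
Numerically: ≈ 56.3636.
(This is only a lower bound; the true E[α(G)] may be larger.)

E[α(G)] ≥ 620/11 ≈ 56.3636.


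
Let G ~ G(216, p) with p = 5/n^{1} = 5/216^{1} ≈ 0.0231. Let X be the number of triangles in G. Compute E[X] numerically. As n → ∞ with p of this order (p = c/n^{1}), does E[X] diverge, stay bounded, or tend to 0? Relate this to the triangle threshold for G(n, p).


Number of potential triangles: C(216, 3) = 1656360.
Each occurs with probability p³ ≈ (0.0231)³ ≈ 1.24036e-05.
By linearity: E[X] = C(216, 3)·p³ ≈ 1656360 · 1.24036e-05 ≈ 20.545.
Here α = 1, so p = 5/n is exactly at the triangle threshold p ~ 1/n. Asymptotically E[X] → c³/6 = 5³/6 = 125/6 ≈ 20.833, a bounded constant. In this regime the triangle count is asymptotically Poisson(c³/6).

E[X] ≈ 20.545; in regime p = Θ(1/n^{1}) E[X] stays bounded (at the triangle threshold p ~ 1/n).


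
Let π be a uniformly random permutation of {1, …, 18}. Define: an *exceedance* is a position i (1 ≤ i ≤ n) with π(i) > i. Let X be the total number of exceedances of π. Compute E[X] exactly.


Write X = Σ_{i=1}^{18} X_i, where X_i = 1_{π(i) > i}.
For each fixed i, π(i) is uniform over {1, …, 18} (marginal of a uniform permutation), so P[π(i) > i] = (n − i)/n. Summing: Σ_{i=1}^{18} (n − i)/n = (0 + 1 + … + 17)/18 = 18(18 − 1)/(2·18) = (18 − 1)/2.
Hence E[X] = Σ_{i=1}^{18} (18 − i)/18 = 17/2 ≈ 8.500.

E[X] = 17/2 = 8.500.


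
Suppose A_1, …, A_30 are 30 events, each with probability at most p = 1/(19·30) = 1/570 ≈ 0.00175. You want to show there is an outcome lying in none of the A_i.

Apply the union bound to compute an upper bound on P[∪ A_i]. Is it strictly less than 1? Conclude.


Union bound: P[∪_{i=1}^{30} A_i] ≤ Σ_i P[A_i] ≤ 30·p = 30·(1/570) = 1/19.
Numerically: 1/19 ≈ 0.05263.
Is 1/19 < 1? YES.
Since P[∪ A_i] ≤ 1/19 < 1, the complement has P[∩ A_i^c] ≥ 1 − 1/19 = 18/19 > 0, so some outcome avoids every A_i.

30·p = 1/19 ≈ 0.05263; existence CERTIFIED by the union bound.


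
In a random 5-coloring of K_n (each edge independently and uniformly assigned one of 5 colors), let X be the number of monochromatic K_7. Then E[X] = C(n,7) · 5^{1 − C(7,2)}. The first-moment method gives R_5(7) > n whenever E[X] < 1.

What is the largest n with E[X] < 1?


We need C(n, 7) · 5^{1 − 21} < 1, i.e. C(n, 7) < 5^{21 − 1} = 95367431640625.
Check values of n near the boundary:
  n = 334: C(334, 7) = 86359460961576; 86359460961576 < 95367431640625? YES
  n = 335: C(335, 7) = 88202498238195; 88202498238195 < 95367431640625? YES
  n = 336: C(336, 7) = 90079147136880; 90079147136880 < 95367431640625? YES
  n = 337: C(337, 7) = 91989916924632; 91989916924632 < 95367431640625? YES
  n = 338: C(338, 7) = 93935323022736; 93935323022736 < 95367431640625? YES
  n = 339: C(339, 7) = 95915887062372; 95915887062372 < 95367431640625? NO
  n = 340: C(340, 7) = 97932136940560; 97932136940560 < 95367431640625? NO
  n = 341: C(341, 7) = 99984606876440; 99984606876440 < 95367431640625? NO
The largest n with C(n, 7) < 95367431640625 is n = 338 (where E[X] = 93935323022736/95367431640625 ≈ 0.9849833). Hence R_5(7) > 338, i.e. R_5(7) ≥ 339.

Largest n = 338; hence R_5(7) > 338.


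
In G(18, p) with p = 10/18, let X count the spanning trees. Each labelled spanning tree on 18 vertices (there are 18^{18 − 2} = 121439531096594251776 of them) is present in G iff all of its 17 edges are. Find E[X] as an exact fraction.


K_18 has 18^{18 − 2} = 121439531096594251776 labelled spanning trees.
For each such spanning tree H, let X_H = 1 if all 17 edges of H are present in G. Then P[X_H = 1] = p^{17} = (5/9)^{17} = 762939453125/16677181699666569.
Summing the indicators: E[X] = Σ_H E[X_H] = 121439531096594251776 · p^{17} = 121439531096594251776 · 762939453125/16677181699666569 = 50000000000000000/9.
Numerically: E[X] ≈ 5.5556e+15.

E[X] = 121439531096594251776 · (5/9)^{17} = 50000000000000000/9 ≈ 5.5556e+15.


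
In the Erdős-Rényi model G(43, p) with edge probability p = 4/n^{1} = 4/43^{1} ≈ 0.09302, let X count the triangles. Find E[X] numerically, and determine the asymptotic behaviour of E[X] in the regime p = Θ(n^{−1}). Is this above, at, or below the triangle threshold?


Number of potential triangles: C(43, 3) = 12341.
Each occurs with probability p³ ≈ (0.09302)³ ≈ 8.049606e-04.
By linearity: E[X] = C(43, 3)·p³ ≈ 12341 · 8.049606e-04 ≈ 9.9340.
Here α = 1, so p = 4/n is exactly at the triangle threshold p ~ 1/n. Asymptotically E[X] → c³/6 = 4³/6 = 32/3 ≈ 10.6667, a bounded constant. In this regime the triangle count is asymptotically Poisson(c³/6).

E[X] ≈ 9.9340; in regime p = Θ(1/n^{1}) E[X] stays bounded (at the triangle threshold p ~ 1/n).


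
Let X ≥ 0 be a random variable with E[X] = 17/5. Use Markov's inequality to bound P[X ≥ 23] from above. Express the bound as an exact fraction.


μ = E[X] = 17/5, a = 23.
Markov: P[X ≥ 23] ≤ μ/a = (17/5)/23 = 17/115.
Numerically: ≈ 0.14783.
(Since a = 23 > μ = 3.40000, the bound 17/115 is < 1 and informative.)

P[X ≥ 23] ≤ 17/115 ≈ 0.14783.


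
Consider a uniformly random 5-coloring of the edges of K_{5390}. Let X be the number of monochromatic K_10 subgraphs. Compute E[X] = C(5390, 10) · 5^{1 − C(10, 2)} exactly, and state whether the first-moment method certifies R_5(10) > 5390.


E[X] = C(5390, 10) · 5^{1 − 45} = 5655833965919099070255434039753 · 5^{−44} = 5655833965919099070255434039753/5684341886080801486968994140625.
As a reduced fraction: E[X] = 5655833965919099070255434039753/5684341886080801486968994140625 ≈ 0.9949848.
Is E[X] < 1? YES.
Since E[X] < 1, there exists a 5-coloring of K_{5390} with no monochromatic K_10; hence R_5(10) > 5390.

E[X] = 5655833965919099070255434039753/5684341886080801486968994140625 ≈ 0.9949848; E[X] < 1, so R_5(10) > 5390.


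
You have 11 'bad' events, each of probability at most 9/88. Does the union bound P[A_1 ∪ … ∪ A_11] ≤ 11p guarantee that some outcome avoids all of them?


Union bound: P[∪_{i=1}^{11} A_i] ≤ Σ_i P[A_i] ≤ 11·p = 11·(9/88) = 9/8.
Numerically: 9/8 ≈ 1.1250000.
Is 9/8 < 1? NO.
Since the bound 9/8 is ≥ 1, the union bound is uninformative here; it does NOT by itself certify existence.

11·p = 9/8 ≈ 1.1250000; existence NOT certified by the union bound.


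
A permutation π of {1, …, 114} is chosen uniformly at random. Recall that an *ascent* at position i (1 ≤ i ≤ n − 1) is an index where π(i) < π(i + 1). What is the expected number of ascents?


Write X = Σ X_I over i = 1, …, 113, with X_I the indicator of one ascent.
There are 113 indicators.
For each fixed i, the pair (π(i), π(i+1)) is a uniformly random ordered pair of distinct values from {1, …, 114}; by symmetry P[π(i) < π(i+1)] = 1/2.
By linearity: E[X] = 113 · (1/2) = (114 − 1) · (1/2) = 113/2 ≈ 56.500.

E[X] = 113/2 = 56.500.


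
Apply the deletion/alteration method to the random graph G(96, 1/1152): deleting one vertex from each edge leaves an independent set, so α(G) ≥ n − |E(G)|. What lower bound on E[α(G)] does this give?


E[|E(G)|] = C(96, 2)·p = 4560 · (1/1152) = 95/24.
E[α(G)] ≥ n − E[|E(G)|] = 96 − 95/24 = 2209/24.
Numerically: ≈ 92.041667.
(This is only a lower bound; the true E[α(G)] may be larger.)

E[α(G)] ≥ 2209/24 ≈ 92.041667.


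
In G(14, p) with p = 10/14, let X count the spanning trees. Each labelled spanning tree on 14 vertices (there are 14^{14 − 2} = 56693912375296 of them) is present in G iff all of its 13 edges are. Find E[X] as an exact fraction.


K_14 has 14^{14 − 2} = 56693912375296 labelled spanning trees.
For each such spanning tree H, let X_H = 1 if all 13 edges of H are present in G. Then P[X_H = 1] = p^{13} = (5/7)^{13} = 1220703125/96889010407.
Summing the indicators: E[X] = Σ_H E[X_H] = 56693912375296 · p^{13} = 56693912375296 · 1220703125/96889010407 = 5000000000000/7.
Numerically: E[X] ≈ 7.143e+11.

E[X] = 56693912375296 · (5/7)^{13} = 5000000000000/7 ≈ 7.143e+11.


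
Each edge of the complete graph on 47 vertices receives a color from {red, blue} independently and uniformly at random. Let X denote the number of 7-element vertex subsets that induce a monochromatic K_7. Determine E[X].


Let X = Σ_S X_S over the C(47, 7) = 62891499 subsets S of size 7, where X_S = 1 if the K_7 on S is monochromatic.
For a fixed S, the K_7 on S has C(7, 2) = 21 edges. P[all 21 edges red] = (1/2)^21, and likewise for blue, so P[monochromatic] = 2·(1/2)^21 = 2^{1 − 21} = 1/1048576.
By linearity: E[X] = C(47, 7) · 2^{1 − 21} = 62891499 · 1/1048576 = 62891499/1048576.
Numerically: E[X] ≈ 59.9780.

E[X] = C(47,7)·2^(1−C(7,2)) = 62891499/1048576 ≈ 59.9780.


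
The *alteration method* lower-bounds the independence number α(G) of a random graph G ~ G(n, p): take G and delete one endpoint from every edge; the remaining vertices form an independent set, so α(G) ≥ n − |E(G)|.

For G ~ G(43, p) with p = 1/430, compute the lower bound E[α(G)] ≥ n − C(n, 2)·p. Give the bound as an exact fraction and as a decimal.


E[|E(G)|] = C(43, 2)·p = 903 · (1/430) = 21/10.
E[α(G)] ≥ n − E[|E(G)|] = 43 − 21/10 = 409/10.
Numerically: ≈ 40.900000.
(This is only a lower bound; the true E[α(G)] may be larger.)

E[α(G)] ≥ 409/10 ≈ 40.900000.


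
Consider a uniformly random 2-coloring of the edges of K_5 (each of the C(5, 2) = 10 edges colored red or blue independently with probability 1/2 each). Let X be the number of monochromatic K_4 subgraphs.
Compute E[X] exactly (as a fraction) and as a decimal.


Let X = Σ_S X_S over the C(5, 4) = 5 subsets S of size 4, where X_S = 1 if the K_4 on S is monochromatic.
For a fixed S, the K_4 on S has C(4, 2) = 6 edges. P[all 6 edges red] = (1/2)^6, and likewise for blue, so P[monochromatic] = 2·(1/2)^6 = 2^{1 − 6} = 1/32.
By linearity of expectation: E[X] = C(5, 4) · 2^{1 − 6} = 5 · 1/32 = 5/32.
Numerically: E[X] ≈ 0.156250.

E[X] = C(5,4)·2^(1−C(4,2)) = 5/32 ≈ 0.156250.


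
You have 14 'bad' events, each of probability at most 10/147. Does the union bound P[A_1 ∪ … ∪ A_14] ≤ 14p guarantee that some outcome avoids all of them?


Union bound: P[∪_{i=1}^{14} A_i] ≤ Σ_i P[A_i] ≤ 14·p = 14·(10/147) = 20/21.
Numerically: 20/21 ≈ 0.952381.
Is 20/21 < 1? YES.
Since P[∪ A_i] ≤ 20/21 < 1, the complement has P[∩ A_i^c] ≥ 1 − 20/21 = 1/21 > 0, so some outcome avoids every A_i.

14·p = 20/21 ≈ 0.952381; existence CERTIFIED by the union bound.


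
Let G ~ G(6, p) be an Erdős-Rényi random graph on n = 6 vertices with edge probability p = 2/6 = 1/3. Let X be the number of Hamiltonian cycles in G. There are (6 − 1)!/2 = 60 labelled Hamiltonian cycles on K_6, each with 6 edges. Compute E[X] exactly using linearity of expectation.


K_6 has (6 − 1)!/2 = 60 labelled Hamiltonian cycles.
For each such Hamiltonian cycle H, let X_H = 1 if all 6 edges of H are present in G. Then P[X_H = 1] = p^{6} = (1/3)^{6} = 1/729.
Summing the indicators: E[X] = Σ_H E[X_H] = 60 · p^{6} = 60 · 1/729 = 20/243.
Numerically: E[X] ≈ 0.082305.

E[X] = 60 · (1/3)^{6} = 20/243 ≈ 0.082305.


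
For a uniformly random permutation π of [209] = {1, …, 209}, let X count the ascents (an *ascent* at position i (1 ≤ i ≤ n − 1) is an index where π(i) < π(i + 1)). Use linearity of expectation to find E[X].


Write X = Σ X_I over i = 1, …, 208, with X_I the indicator of one ascent.
There are 208 indicators.
For each fixed i, the pair (π(i), π(i+1)) is a uniformly random ordered pair of distinct values from {1, …, 209}; by symmetry P[π(i) < π(i+1)] = 1/2.
By linearity: E[X] = 208 · (1/2) = (209 − 1) · (1/2) = 104 ≈ 104.000.

E[X] = 104 = 104.000.


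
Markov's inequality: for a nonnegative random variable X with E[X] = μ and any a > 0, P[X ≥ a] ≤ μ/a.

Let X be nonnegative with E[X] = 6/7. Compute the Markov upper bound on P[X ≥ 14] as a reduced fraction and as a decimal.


μ = E[X] = 6/7, a = 14.
Markov: P[X ≥ 14] ≤ μ/a = (6/7)/14 = 3/49.
Numerically: ≈ 0.061.
(Since a = 14 > μ = 0.857, the bound 3/49 is < 1 and informative.)

P[X ≥ 14] ≤ 3/49 ≈ 0.061.


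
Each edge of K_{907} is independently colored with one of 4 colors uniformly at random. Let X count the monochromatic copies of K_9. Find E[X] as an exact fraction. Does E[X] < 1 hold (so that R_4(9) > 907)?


E[X] = C(907, 9) · 4^{1 − 36} = 1100045734961417331175 · 4^{−35} = 1100045734961417331175/1180591620717411303424.
As a reduced fraction: E[X] = 1100045734961417331175/1180591620717411303424 ≈ 0.932.
Is E[X] < 1? YES.
Since E[X] < 1, there exists a 4-coloring of K_{907} with no monochromatic K_9; hence R_4(9) > 907.

E[X] = 1100045734961417331175/1180591620717411303424 ≈ 0.932; E[X] < 1, so R_4(9) > 907.


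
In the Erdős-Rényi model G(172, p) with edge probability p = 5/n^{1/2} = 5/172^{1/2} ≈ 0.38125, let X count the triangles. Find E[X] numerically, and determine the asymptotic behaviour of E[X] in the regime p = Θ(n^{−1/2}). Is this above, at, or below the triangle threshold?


Number of potential triangles: C(172, 3) = 833340.
Each occurs with probability p³ ≈ (0.38125)³ ≈ 5.5413725e-02.
By linearity: E[X] = C(172, 3)·p³ ≈ 833340 · 5.5413725e-02 ≈ 46178.47333.
Since α = 1/2 < 1, p = c/n^{1/2} ≫ 1/n is above the triangle threshold p ~ 1/n. Asymptotically E[X] ~ (c³/6)·n^{3(1−α)} = (5³/6)·n^{1.5} → ∞; triangles are abundant w.h.p.

E[X] ≈ 46178.47333; in regime p = Θ(1/n^{1/2}) E[X] diverges (above the triangle threshold p ~ 1/n).


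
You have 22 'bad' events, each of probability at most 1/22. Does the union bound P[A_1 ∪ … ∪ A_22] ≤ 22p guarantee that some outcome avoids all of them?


Union bound: P[∪_{i=1}^{22} A_i] ≤ Σ_i P[A_i] ≤ 22·p = 22·(1/22) = 1.
Numerically: 1 ≈ 1.0000000.
Is 1 < 1? NO.
Since the bound 1 is ≥ 1, the union bound is uninformative here; it does NOT by itself certify existence.

22·p = 1 ≈ 1.0000000; existence NOT certified by the union bound.


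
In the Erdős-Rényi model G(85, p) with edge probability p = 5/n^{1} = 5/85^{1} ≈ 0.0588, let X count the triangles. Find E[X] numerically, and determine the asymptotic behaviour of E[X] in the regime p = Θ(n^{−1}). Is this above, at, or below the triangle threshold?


Number of potential triangles: C(85, 3) = 98770.
Each occurs with probability p³ ≈ (0.0588)³ ≈ 2.03542e-04.
By linearity: E[X] = C(85, 3)·p³ ≈ 98770 · 2.03542e-04 ≈ 20.104.
Here α = 1, so p = 5/n is exactly at the triangle threshold p ~ 1/n. Asymptotically E[X] → c³/6 = 5³/6 = 125/6 ≈ 20.833, a bounded constant. In this regime the triangle count is asymptotically Poisson(c³/6).

E[X] ≈ 20.104; in regime p = Θ(1/n^{1}) E[X] stays bounded (at the triangle threshold p ~ 1/n).


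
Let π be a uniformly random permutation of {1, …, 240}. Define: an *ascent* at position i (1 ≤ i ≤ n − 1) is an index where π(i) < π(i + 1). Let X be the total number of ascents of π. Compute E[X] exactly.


Write X = Σ X_I over i = 1, …, 239, with X_I the indicator of one ascent.
There are 239 indicators.
For each fixed i, the pair (π(i), π(i+1)) is a uniformly random ordered pair of distinct values from {1, …, 240}; by symmetry P[π(i) < π(i+1)] = 1/2.
By linearity: E[X] = 239 · (1/2) = (240 − 1) · (1/2) = 239/2 ≈ 119.500.

E[X] = 239/2 = 119.500.


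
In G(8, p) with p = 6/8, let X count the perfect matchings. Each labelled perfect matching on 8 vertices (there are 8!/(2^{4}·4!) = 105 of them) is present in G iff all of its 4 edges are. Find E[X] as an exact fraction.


K_8 has 8!/(2^{4}·4!) = 105 labelled perfect matchings.
For each such perfect matching H, let X_H = 1 if all 4 edges of H are present in G. Then P[X_H = 1] = p^{4} = (3/4)^{4} = 81/256.
By linearity of expectation: E[X] = Σ_H E[X_H] = 105 · p^{4} = 105 · 81/256 = 8505/256.
Numerically: E[X] ≈ 33.22.

E[X] = 105 · (3/4)^{4} = 8505/256 ≈ 33.22.


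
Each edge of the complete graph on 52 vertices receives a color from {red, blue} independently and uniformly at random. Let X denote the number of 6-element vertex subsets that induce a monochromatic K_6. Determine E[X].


Let X = Σ_S X_S over the C(52, 6) = 20358520 subsets S of size 6, where X_S = 1 if the K_6 on S is monochromatic.
For a fixed S, the K_6 on S has C(6, 2) = 15 edges. P[all 15 edges red] = (1/2)^15, and likewise for blue, so P[monochromatic] = 2·(1/2)^15 = 2^{1 − 15} = 1/16384.
By linearity of expectation: E[X] = C(52, 6) · 2^{1 − 15} = 20358520 · 1/16384 = 2544815/2048.
Numerically: E[X] ≈ 1242.585449.

E[X] = C(52,6)·2^(1−C(6,2)) = 2544815/2048 ≈ 1242.585449.


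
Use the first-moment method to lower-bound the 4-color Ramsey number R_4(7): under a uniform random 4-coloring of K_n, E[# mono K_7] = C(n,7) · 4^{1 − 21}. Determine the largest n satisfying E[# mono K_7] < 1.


We need C(n, 7) · 4^{1 − 21} < 1, i.e. C(n, 7) < 4^{21 − 1} = 1099511627776.
Check values of n near the boundary:
  n = 175: C(175, 7) = 883208107275; 883208107275 < 1099511627776? YES
  n = 176: C(176, 7) = 919790691600; 919790691600 < 1099511627776? YES
  n = 177: C(177, 7) = 957664425960; 957664425960 < 1099511627776? YES
  n = 178: C(178, 7) = 996867063280; 996867063280 < 1099511627776? YES
  n = 179: C(179, 7) = 1037437234460; 1037437234460 < 1099511627776? YES
  n = 180: C(180, 7) = 1079414463600; 1079414463600 < 1099511627776? YES
  n = 181: C(181, 7) = 1122839183400; 1122839183400 < 1099511627776? NO
The largest n with C(n, 7) < 1099511627776 is n = 180 (where E[X] = 67463403975/68719476736 ≈ 0.9817). Hence R_4(7) > 180, i.e. R_4(7) ≥ 181.

Largest n = 180; hence R_4(7) > 180.


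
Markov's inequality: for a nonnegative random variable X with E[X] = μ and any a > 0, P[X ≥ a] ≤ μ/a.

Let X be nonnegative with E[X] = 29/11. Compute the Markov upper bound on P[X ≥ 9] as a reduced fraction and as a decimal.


μ = E[X] = 29/11, a = 9.
Markov: P[X ≥ 9] ≤ μ/a = (29/11)/9 = 29/99.
Numerically: ≈ 0.293.
(Since a = 9 > μ = 2.636, the bound 29/99 is < 1 and informative.)

P[X ≥ 9] ≤ 29/99 ≈ 0.293.


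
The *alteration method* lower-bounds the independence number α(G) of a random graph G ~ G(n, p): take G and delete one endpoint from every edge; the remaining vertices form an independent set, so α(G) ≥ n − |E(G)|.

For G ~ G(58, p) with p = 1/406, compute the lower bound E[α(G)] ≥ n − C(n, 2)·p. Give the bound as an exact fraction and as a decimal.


E[|E(G)|] = C(58, 2)·p = 1653 · (1/406) = 57/14.
E[α(G)] ≥ n − E[|E(G)|] = 58 − 57/14 = 755/14.
Numerically: ≈ 53.928571.
(This is only a lower bound; the true E[α(G)] may be larger.)

E[α(G)] ≥ 755/14 ≈ 53.928571.


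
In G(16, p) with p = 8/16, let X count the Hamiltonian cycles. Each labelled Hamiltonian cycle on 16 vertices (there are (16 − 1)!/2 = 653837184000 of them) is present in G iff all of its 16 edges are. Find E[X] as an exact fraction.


K_16 has (16 − 1)!/2 = 653837184000 labelled Hamiltonian cycles.
For each such Hamiltonian cycle H, let X_H = 1 if all 16 edges of H are present in G. Then P[X_H = 1] = p^{16} = (1/2)^{16} = 1/65536.
By linearity: E[X] = Σ_H E[X_H] = 653837184000 · p^{16} = 653837184000 · 1/65536 = 638512875/64.
Numerically: E[X] ≈ 9.9768e+06.

E[X] = 653837184000 · (1/2)^{16} = 638512875/64 ≈ 9.9768e+06.
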